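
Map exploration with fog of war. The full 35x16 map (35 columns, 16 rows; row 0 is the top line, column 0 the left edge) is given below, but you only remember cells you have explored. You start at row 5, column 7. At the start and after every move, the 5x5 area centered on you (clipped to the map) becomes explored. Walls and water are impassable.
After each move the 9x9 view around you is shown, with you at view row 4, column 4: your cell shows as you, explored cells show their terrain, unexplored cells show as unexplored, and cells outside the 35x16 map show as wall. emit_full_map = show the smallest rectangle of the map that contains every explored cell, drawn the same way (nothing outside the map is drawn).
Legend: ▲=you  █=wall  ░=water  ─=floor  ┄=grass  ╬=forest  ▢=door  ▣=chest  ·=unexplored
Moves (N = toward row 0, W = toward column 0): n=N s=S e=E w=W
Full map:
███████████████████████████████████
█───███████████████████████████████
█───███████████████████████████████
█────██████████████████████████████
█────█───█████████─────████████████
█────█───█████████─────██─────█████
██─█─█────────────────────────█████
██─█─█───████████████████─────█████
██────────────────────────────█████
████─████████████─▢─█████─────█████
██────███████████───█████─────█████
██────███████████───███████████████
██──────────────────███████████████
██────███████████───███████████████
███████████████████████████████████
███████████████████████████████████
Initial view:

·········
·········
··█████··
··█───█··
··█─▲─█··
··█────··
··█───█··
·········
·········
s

·········
··█████··
··█───█··
··█───█··
··█─▲──··
··█───█··
··─────··
·········
·········

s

··█████··
··█───█··
··█───█··
··█────··
··█─▲─█··
··─────··
··█████··
·········
·········

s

··█───█··
··█───█··
··█────··
··█───█··
··──▲──··
··█████··
··─████··
·········
·········

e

·█───█···
·█───█···
·█─────··
·█───██··
·───▲──··
·██████··
·─█████··
·········
·········

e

█───█····
█───█····
█──────··
█───███··
────▲──··
███████··
─██████··
·········
·········

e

───█·····
───█·····
───────··
───████··
────▲──··
███████··
███████··
·········
·········

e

──█······
──█······
───────··
──█████··
────▲──··
███████··
███████··
·········
·········

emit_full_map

█████····
█───█····
█───█····
█────────
█───█████
──────▲──
█████████
─████████

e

─█·······
─█·······
───────··
─██████··
────▲──··
███████··
███████··
·········
·········

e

█········
█········
───────··
███████··
────▲──··
███████··
███████··
·········
·········

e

·········
·········
───────··
███████··
────▲──··
███████··
███████··
·········
·········

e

·········
·········
───────··
███████··
────▲──··
██████─··
██████─··
·········
·········

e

·········
·········
───────··
███████··
────▲──··
█████─▢··
█████──··
·········
·········

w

·········
·········
────────·
████████·
────▲───·
██████─▢·
██████──·
·········
·········

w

·········
·········
─────────
█████████
────▲────
███████─▢
███████──
·········
·········

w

█········
█········
─────────
█████████
────▲────
████████─
████████─
·········
·········

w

─█·······
─█·······
─────────
─████████
────▲────
█████████
█████████
·········
·········

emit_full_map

█████·········
█───█·········
█───█·········
█─────────────
█───██████████
───────▲──────
████████████─▢
─███████████──

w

──█······
──█······
─────────
──███████
────▲────
█████████
█████████
·········
·········

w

───█·····
───█·····
─────────
───██████
────▲────
█████████
█████████
·········
·········

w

█───█····
█───█····
█────────
█───█████
────▲────
█████████
─████████
·········
·········

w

·█───█···
·█───█···
·█───────
·█───████
·───▲────
·████████
·─███████
·········
·········

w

··█───█··
··█───█··
··█──────
··█───███
··──▲────
··███████
··─██████
·········
·········

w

···█───█·
···█───█·
··─█─────
··─█───██
··──▲────
··─██████
··──█████
·········
·········

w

····█───█
····█───█
··█─█────
··█─█───█
··──▲────
··█─█████
··───████
·········
·········

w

·····█───
·····█───
··─█─█───
··─█─█───
··──▲────
··██─████
··────███
·········
·········

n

·····████
·····█───
··───█───
··─█─█───
··─█▲█───
··───────
··██─████
··────███
·········

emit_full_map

···█████·········
···█───█·········
───█───█·········
─█─█─────────────
─█▲█───██████████
─────────────────
██─████████████─▢
────███████████──

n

·········
·····████
··───█───
··───█───
··─█▲█───
··─█─█───
··───────
··██─████
··────███

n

·········
·········
··───████
··───█───
··──▲█───
··─█─█───
··─█─█───
··───────
··██─████

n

·········
·········
··──███··
··───████
··──▲█───
··───█───
··─█─█───
··─█─█───
··───────

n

█████████
·········
··──███··
··──███··
··──▲████
··───█───
··───█───
··─█─█───
··─█─█───

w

█████████
█········
█·───███·
█·───███·
█·──▲─███
█·────█──
█·────█──
█··─█─█──
█··─█─█──

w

█████████
██·······
███───███
███───███
███─▲──██
███────█─
███────█─
██··─█─█─
██··─█─█─

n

█████████
█████████
███████··
███───███
███─▲─███
███────██
███────█─
███────█─
██··─█─█─

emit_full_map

█████··············
█───███············
█─▲─███············
█────█████·········
█────█───█·········
█────█───█·········
··─█─█─────────────
··─█─█───██████████
··─────────────────
··██─████████████─▢
··────███████████──

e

█████████
█████████
███████··
██───███·
██──▲███·
██────███
██────█──
██────█──
█··─█─█──

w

█████████
█████████
████████·
███───███
███─▲─███
███────██
███────█─
███────█─
██··─█─█─

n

█████████
█████████
█████████
████████·
███─▲─███
███───███
███────██
███────█─
███────█─

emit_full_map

██████·············
█─▲─███············
█───███············
█────█████·········
█────█───█·········
█────█───█·········
··─█─█─────────────
··─█─█───██████████
··─────────────────
··██─████████████─▢
··────███████████──


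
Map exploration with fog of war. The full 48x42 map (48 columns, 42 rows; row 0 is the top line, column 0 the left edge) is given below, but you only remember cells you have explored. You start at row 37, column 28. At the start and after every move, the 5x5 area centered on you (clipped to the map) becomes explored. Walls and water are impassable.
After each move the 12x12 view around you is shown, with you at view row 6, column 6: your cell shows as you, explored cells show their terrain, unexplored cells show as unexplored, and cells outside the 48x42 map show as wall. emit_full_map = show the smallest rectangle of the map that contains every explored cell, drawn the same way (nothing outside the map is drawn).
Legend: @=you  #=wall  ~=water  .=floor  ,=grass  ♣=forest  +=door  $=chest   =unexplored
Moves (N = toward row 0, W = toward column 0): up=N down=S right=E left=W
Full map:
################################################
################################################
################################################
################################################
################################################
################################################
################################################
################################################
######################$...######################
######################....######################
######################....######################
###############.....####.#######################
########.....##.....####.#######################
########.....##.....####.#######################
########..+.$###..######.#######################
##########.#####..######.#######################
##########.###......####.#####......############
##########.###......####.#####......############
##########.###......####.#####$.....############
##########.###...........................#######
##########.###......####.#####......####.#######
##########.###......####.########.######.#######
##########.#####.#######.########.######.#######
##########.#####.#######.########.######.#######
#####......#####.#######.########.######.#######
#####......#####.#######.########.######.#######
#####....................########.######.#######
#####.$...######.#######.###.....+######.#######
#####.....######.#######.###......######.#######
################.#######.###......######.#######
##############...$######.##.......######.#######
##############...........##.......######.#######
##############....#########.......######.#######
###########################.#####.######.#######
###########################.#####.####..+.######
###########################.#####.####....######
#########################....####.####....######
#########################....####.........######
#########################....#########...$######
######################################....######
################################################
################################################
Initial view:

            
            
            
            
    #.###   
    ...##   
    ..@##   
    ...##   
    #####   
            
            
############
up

            
            
            
            
    #.###   
    #.###   
    ..@##   
    ...##   
    ...##   
    #####   
            
            

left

            
            
            
            
    ##.###  
    ##.###  
    ..@.##  
    ....##  
    ....##  
     #####  
            
            

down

            
            
            
    ##.###  
    ##.###  
    ....##  
    ..@.##  
    ....##  
    ######  
            
            
############

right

            
            
            
   ##.###   
   ##.###   
   ....##   
   ...@##   
   ....##   
   ######   
            
            
############

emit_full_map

##.###
##.###
....##
...@##
....##
######

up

            
            
            
            
   ##.###   
   ##.###   
   ...@##   
   ....##   
   ....##   
   ######   
            
            

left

            
            
            
            
    ##.###  
    ##.###  
    ..@.##  
    ....##  
    ....##  
    ######  
            
            

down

            
            
            
    ##.###  
    ##.###  
    ....##  
    ..@.##  
    ....##  
    ######  
            
            
############

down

            
            
    ##.###  
    ##.###  
    ....##  
    ....##  
    ..@.##  
    ######  
    #####   
            
############
############

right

            
            
   ##.###   
   ##.###   
   ....##   
   ....##   
   ...@##   
   ######   
   ######   
            
############
############

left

            
            
    ##.###  
    ##.###  
    ....##  
    ....##  
    ..@.##  
    ######  
    ######  
            
############
############

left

            
            
     ##.### 
     ##.### 
    #....## 
    #....## 
    #.@..## 
    ####### 
    ####### 
            
############
############

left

            
            
      ##.###
      ##.###
    ##....##
    ##....##
    ##@...##
    ########
    ########
            
############
############

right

            
            
     ##.### 
     ##.### 
   ##....## 
   ##....## 
   ##.@..## 
   ######## 
   ######## 
            
############
############

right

            
            
    ##.###  
    ##.###  
  ##....##  
  ##....##  
  ##..@.##  
  ########  
  ########  
            
############
############

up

            
            
            
    ##.###  
    ##.###  
  ##....##  
  ##..@.##  
  ##....##  
  ########  
  ########  
            
############

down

            
            
    ##.###  
    ##.###  
  ##....##  
  ##....##  
  ##..@.##  
  ########  
  ########  
            
############
############

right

            
            
   ##.###   
   ##.###   
 ##....##   
 ##....##   
 ##...@##   
 ########   
 ########   
            
############
############


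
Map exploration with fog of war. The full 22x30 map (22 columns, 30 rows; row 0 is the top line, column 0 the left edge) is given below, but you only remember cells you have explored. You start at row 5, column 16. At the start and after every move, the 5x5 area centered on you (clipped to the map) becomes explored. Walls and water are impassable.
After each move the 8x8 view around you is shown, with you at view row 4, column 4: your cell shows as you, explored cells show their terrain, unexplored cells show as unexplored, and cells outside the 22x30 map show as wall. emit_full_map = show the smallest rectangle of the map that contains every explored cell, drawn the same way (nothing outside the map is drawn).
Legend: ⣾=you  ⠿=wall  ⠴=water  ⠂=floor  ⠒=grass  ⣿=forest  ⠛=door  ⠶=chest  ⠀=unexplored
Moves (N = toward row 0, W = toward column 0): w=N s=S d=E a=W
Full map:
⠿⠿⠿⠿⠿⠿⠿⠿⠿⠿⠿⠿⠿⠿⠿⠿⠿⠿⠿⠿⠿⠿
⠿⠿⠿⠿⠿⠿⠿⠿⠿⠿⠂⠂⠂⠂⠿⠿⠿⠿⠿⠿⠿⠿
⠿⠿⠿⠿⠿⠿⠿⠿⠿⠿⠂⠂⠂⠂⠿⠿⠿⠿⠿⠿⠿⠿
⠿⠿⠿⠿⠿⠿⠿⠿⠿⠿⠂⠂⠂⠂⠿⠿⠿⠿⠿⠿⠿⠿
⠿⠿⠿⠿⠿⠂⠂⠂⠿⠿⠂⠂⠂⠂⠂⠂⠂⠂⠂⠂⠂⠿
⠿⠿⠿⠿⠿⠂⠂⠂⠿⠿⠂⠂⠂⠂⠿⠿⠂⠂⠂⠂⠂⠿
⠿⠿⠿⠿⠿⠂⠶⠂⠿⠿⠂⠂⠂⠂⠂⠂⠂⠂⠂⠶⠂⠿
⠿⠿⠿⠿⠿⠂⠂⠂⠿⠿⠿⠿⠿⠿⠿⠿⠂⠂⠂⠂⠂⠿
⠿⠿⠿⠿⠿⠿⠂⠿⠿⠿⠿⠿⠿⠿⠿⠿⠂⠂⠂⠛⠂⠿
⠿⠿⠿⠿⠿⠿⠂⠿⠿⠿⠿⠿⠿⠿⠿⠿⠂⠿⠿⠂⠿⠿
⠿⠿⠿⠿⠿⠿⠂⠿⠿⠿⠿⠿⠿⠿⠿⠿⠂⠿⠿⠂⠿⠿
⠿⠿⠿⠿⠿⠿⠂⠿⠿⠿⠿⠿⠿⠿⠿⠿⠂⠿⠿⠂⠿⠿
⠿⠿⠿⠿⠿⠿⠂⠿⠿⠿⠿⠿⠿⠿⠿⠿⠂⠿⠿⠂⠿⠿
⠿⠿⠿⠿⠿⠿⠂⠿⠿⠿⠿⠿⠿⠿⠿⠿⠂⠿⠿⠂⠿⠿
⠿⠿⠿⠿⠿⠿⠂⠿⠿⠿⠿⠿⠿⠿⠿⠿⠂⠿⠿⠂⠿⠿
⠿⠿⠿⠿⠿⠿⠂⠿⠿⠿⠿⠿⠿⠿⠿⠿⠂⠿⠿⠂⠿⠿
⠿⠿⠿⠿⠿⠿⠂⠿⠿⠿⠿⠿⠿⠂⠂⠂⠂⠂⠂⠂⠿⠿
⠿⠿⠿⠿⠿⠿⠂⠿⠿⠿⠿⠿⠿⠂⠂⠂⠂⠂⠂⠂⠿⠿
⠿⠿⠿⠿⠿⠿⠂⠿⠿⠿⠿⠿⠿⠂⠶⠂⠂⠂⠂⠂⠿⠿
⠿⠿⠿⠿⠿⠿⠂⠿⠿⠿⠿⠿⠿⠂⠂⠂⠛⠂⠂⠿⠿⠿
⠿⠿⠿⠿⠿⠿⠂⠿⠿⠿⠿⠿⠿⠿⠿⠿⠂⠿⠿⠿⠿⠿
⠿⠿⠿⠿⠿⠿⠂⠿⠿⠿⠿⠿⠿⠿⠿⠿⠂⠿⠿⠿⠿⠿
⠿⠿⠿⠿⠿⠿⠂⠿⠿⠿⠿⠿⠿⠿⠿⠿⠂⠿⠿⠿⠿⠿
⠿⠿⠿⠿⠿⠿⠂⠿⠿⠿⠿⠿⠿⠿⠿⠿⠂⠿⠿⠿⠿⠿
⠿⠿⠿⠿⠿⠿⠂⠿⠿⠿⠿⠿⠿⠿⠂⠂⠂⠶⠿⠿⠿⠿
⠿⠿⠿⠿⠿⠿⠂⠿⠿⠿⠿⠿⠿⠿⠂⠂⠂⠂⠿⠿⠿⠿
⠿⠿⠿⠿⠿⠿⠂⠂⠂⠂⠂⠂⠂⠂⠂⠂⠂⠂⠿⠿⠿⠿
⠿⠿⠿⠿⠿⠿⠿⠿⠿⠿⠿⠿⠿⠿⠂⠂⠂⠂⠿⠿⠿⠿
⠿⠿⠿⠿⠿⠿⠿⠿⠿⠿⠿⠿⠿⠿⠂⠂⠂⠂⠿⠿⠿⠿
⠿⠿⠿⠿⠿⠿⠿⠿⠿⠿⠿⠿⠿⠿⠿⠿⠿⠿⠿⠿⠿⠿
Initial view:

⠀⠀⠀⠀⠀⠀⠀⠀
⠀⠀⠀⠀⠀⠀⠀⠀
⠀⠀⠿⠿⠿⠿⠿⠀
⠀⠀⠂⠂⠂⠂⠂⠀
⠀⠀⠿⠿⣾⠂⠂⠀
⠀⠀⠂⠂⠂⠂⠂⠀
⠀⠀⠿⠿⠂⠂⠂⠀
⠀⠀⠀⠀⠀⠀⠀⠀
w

⠀⠀⠀⠀⠀⠀⠀⠀
⠀⠀⠀⠀⠀⠀⠀⠀
⠀⠀⠿⠿⠿⠿⠿⠀
⠀⠀⠿⠿⠿⠿⠿⠀
⠀⠀⠂⠂⣾⠂⠂⠀
⠀⠀⠿⠿⠂⠂⠂⠀
⠀⠀⠂⠂⠂⠂⠂⠀
⠀⠀⠿⠿⠂⠂⠂⠀

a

⠀⠀⠀⠀⠀⠀⠀⠀
⠀⠀⠀⠀⠀⠀⠀⠀
⠀⠀⠂⠿⠿⠿⠿⠿
⠀⠀⠂⠿⠿⠿⠿⠿
⠀⠀⠂⠂⣾⠂⠂⠂
⠀⠀⠂⠿⠿⠂⠂⠂
⠀⠀⠂⠂⠂⠂⠂⠂
⠀⠀⠀⠿⠿⠂⠂⠂

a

⠀⠀⠀⠀⠀⠀⠀⠀
⠀⠀⠀⠀⠀⠀⠀⠀
⠀⠀⠂⠂⠿⠿⠿⠿
⠀⠀⠂⠂⠿⠿⠿⠿
⠀⠀⠂⠂⣾⠂⠂⠂
⠀⠀⠂⠂⠿⠿⠂⠂
⠀⠀⠂⠂⠂⠂⠂⠂
⠀⠀⠀⠀⠿⠿⠂⠂

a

⠀⠀⠀⠀⠀⠀⠀⠀
⠀⠀⠀⠀⠀⠀⠀⠀
⠀⠀⠂⠂⠂⠿⠿⠿
⠀⠀⠂⠂⠂⠿⠿⠿
⠀⠀⠂⠂⣾⠂⠂⠂
⠀⠀⠂⠂⠂⠿⠿⠂
⠀⠀⠂⠂⠂⠂⠂⠂
⠀⠀⠀⠀⠀⠿⠿⠂

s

⠀⠀⠀⠀⠀⠀⠀⠀
⠀⠀⠂⠂⠂⠿⠿⠿
⠀⠀⠂⠂⠂⠿⠿⠿
⠀⠀⠂⠂⠂⠂⠂⠂
⠀⠀⠂⠂⣾⠿⠿⠂
⠀⠀⠂⠂⠂⠂⠂⠂
⠀⠀⠿⠿⠿⠿⠿⠂
⠀⠀⠀⠀⠀⠀⠀⠀

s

⠀⠀⠂⠂⠂⠿⠿⠿
⠀⠀⠂⠂⠂⠿⠿⠿
⠀⠀⠂⠂⠂⠂⠂⠂
⠀⠀⠂⠂⠂⠿⠿⠂
⠀⠀⠂⠂⣾⠂⠂⠂
⠀⠀⠿⠿⠿⠿⠿⠂
⠀⠀⠿⠿⠿⠿⠿⠀
⠀⠀⠀⠀⠀⠀⠀⠀

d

⠀⠂⠂⠂⠿⠿⠿⠿
⠀⠂⠂⠂⠿⠿⠿⠿
⠀⠂⠂⠂⠂⠂⠂⠂
⠀⠂⠂⠂⠿⠿⠂⠂
⠀⠂⠂⠂⣾⠂⠂⠂
⠀⠿⠿⠿⠿⠿⠂⠂
⠀⠿⠿⠿⠿⠿⠂⠀
⠀⠀⠀⠀⠀⠀⠀⠀

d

⠂⠂⠂⠿⠿⠿⠿⠿
⠂⠂⠂⠿⠿⠿⠿⠿
⠂⠂⠂⠂⠂⠂⠂⠂
⠂⠂⠂⠿⠿⠂⠂⠂
⠂⠂⠂⠂⣾⠂⠂⠂
⠿⠿⠿⠿⠿⠂⠂⠂
⠿⠿⠿⠿⠿⠂⠂⠀
⠀⠀⠀⠀⠀⠀⠀⠀

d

⠂⠂⠿⠿⠿⠿⠿⠀
⠂⠂⠿⠿⠿⠿⠿⠀
⠂⠂⠂⠂⠂⠂⠂⠀
⠂⠂⠿⠿⠂⠂⠂⠀
⠂⠂⠂⠂⣾⠂⠂⠀
⠿⠿⠿⠿⠂⠂⠂⠀
⠿⠿⠿⠿⠂⠂⠂⠀
⠀⠀⠀⠀⠀⠀⠀⠀

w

⠀⠀⠀⠀⠀⠀⠀⠀
⠂⠂⠿⠿⠿⠿⠿⠀
⠂⠂⠿⠿⠿⠿⠿⠀
⠂⠂⠂⠂⠂⠂⠂⠀
⠂⠂⠿⠿⣾⠂⠂⠀
⠂⠂⠂⠂⠂⠂⠂⠀
⠿⠿⠿⠿⠂⠂⠂⠀
⠿⠿⠿⠿⠂⠂⠂⠀

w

⠀⠀⠀⠀⠀⠀⠀⠀
⠀⠀⠀⠀⠀⠀⠀⠀
⠂⠂⠿⠿⠿⠿⠿⠀
⠂⠂⠿⠿⠿⠿⠿⠀
⠂⠂⠂⠂⣾⠂⠂⠀
⠂⠂⠿⠿⠂⠂⠂⠀
⠂⠂⠂⠂⠂⠂⠂⠀
⠿⠿⠿⠿⠂⠂⠂⠀

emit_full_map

⠂⠂⠂⠿⠿⠿⠿⠿
⠂⠂⠂⠿⠿⠿⠿⠿
⠂⠂⠂⠂⠂⣾⠂⠂
⠂⠂⠂⠿⠿⠂⠂⠂
⠂⠂⠂⠂⠂⠂⠂⠂
⠿⠿⠿⠿⠿⠂⠂⠂
⠿⠿⠿⠿⠿⠂⠂⠂

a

⠀⠀⠀⠀⠀⠀⠀⠀
⠀⠀⠀⠀⠀⠀⠀⠀
⠂⠂⠂⠿⠿⠿⠿⠿
⠂⠂⠂⠿⠿⠿⠿⠿
⠂⠂⠂⠂⣾⠂⠂⠂
⠂⠂⠂⠿⠿⠂⠂⠂
⠂⠂⠂⠂⠂⠂⠂⠂
⠿⠿⠿⠿⠿⠂⠂⠂

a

⠀⠀⠀⠀⠀⠀⠀⠀
⠀⠀⠀⠀⠀⠀⠀⠀
⠀⠂⠂⠂⠿⠿⠿⠿
⠀⠂⠂⠂⠿⠿⠿⠿
⠀⠂⠂⠂⣾⠂⠂⠂
⠀⠂⠂⠂⠿⠿⠂⠂
⠀⠂⠂⠂⠂⠂⠂⠂
⠀⠿⠿⠿⠿⠿⠂⠂

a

⠀⠀⠀⠀⠀⠀⠀⠀
⠀⠀⠀⠀⠀⠀⠀⠀
⠀⠀⠂⠂⠂⠿⠿⠿
⠀⠀⠂⠂⠂⠿⠿⠿
⠀⠀⠂⠂⣾⠂⠂⠂
⠀⠀⠂⠂⠂⠿⠿⠂
⠀⠀⠂⠂⠂⠂⠂⠂
⠀⠀⠿⠿⠿⠿⠿⠂

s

⠀⠀⠀⠀⠀⠀⠀⠀
⠀⠀⠂⠂⠂⠿⠿⠿
⠀⠀⠂⠂⠂⠿⠿⠿
⠀⠀⠂⠂⠂⠂⠂⠂
⠀⠀⠂⠂⣾⠿⠿⠂
⠀⠀⠂⠂⠂⠂⠂⠂
⠀⠀⠿⠿⠿⠿⠿⠂
⠀⠀⠿⠿⠿⠿⠿⠂

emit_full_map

⠂⠂⠂⠿⠿⠿⠿⠿
⠂⠂⠂⠿⠿⠿⠿⠿
⠂⠂⠂⠂⠂⠂⠂⠂
⠂⠂⣾⠿⠿⠂⠂⠂
⠂⠂⠂⠂⠂⠂⠂⠂
⠿⠿⠿⠿⠿⠂⠂⠂
⠿⠿⠿⠿⠿⠂⠂⠂

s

⠀⠀⠂⠂⠂⠿⠿⠿
⠀⠀⠂⠂⠂⠿⠿⠿
⠀⠀⠂⠂⠂⠂⠂⠂
⠀⠀⠂⠂⠂⠿⠿⠂
⠀⠀⠂⠂⣾⠂⠂⠂
⠀⠀⠿⠿⠿⠿⠿⠂
⠀⠀⠿⠿⠿⠿⠿⠂
⠀⠀⠀⠀⠀⠀⠀⠀

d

⠀⠂⠂⠂⠿⠿⠿⠿
⠀⠂⠂⠂⠿⠿⠿⠿
⠀⠂⠂⠂⠂⠂⠂⠂
⠀⠂⠂⠂⠿⠿⠂⠂
⠀⠂⠂⠂⣾⠂⠂⠂
⠀⠿⠿⠿⠿⠿⠂⠂
⠀⠿⠿⠿⠿⠿⠂⠂
⠀⠀⠀⠀⠀⠀⠀⠀

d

⠂⠂⠂⠿⠿⠿⠿⠿
⠂⠂⠂⠿⠿⠿⠿⠿
⠂⠂⠂⠂⠂⠂⠂⠂
⠂⠂⠂⠿⠿⠂⠂⠂
⠂⠂⠂⠂⣾⠂⠂⠂
⠿⠿⠿⠿⠿⠂⠂⠂
⠿⠿⠿⠿⠿⠂⠂⠂
⠀⠀⠀⠀⠀⠀⠀⠀

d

⠂⠂⠿⠿⠿⠿⠿⠀
⠂⠂⠿⠿⠿⠿⠿⠀
⠂⠂⠂⠂⠂⠂⠂⠀
⠂⠂⠿⠿⠂⠂⠂⠀
⠂⠂⠂⠂⣾⠂⠂⠀
⠿⠿⠿⠿⠂⠂⠂⠀
⠿⠿⠿⠿⠂⠂⠂⠀
⠀⠀⠀⠀⠀⠀⠀⠀

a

⠂⠂⠂⠿⠿⠿⠿⠿
⠂⠂⠂⠿⠿⠿⠿⠿
⠂⠂⠂⠂⠂⠂⠂⠂
⠂⠂⠂⠿⠿⠂⠂⠂
⠂⠂⠂⠂⣾⠂⠂⠂
⠿⠿⠿⠿⠿⠂⠂⠂
⠿⠿⠿⠿⠿⠂⠂⠂
⠀⠀⠀⠀⠀⠀⠀⠀

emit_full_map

⠂⠂⠂⠿⠿⠿⠿⠿
⠂⠂⠂⠿⠿⠿⠿⠿
⠂⠂⠂⠂⠂⠂⠂⠂
⠂⠂⠂⠿⠿⠂⠂⠂
⠂⠂⠂⠂⣾⠂⠂⠂
⠿⠿⠿⠿⠿⠂⠂⠂
⠿⠿⠿⠿⠿⠂⠂⠂


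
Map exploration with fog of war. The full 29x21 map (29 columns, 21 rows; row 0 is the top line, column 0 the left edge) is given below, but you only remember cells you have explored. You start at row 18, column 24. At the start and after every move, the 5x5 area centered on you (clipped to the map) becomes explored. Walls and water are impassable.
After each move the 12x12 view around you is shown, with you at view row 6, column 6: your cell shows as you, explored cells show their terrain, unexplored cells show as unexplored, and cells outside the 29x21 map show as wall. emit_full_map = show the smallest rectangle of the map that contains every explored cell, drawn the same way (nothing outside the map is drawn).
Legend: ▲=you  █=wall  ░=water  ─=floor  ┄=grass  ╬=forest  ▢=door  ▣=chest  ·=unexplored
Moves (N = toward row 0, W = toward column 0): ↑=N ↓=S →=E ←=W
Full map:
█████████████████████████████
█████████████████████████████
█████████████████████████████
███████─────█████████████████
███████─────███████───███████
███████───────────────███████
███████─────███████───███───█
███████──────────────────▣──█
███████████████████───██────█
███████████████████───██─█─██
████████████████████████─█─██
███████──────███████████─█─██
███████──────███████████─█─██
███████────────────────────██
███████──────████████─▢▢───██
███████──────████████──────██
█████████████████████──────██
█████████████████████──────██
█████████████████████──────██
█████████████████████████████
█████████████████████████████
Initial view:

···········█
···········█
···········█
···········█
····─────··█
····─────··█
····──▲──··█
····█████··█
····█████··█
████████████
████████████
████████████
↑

···········█
···········█
···········█
···········█
····─────··█
····─────··█
····──▲──··█
····─────··█
····█████··█
····█████··█
████████████
████████████

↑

···········█
···········█
···········█
···········█
····▢▢───··█
····─────··█
····──▲──··█
····─────··█
····─────··█
····█████··█
····█████··█
████████████

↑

···········█
···········█
···········█
···········█
····─────··█
····▢▢───··█
····──▲──··█
····─────··█
····─────··█
····─────··█
····█████··█
····█████··█

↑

···········█
···········█
···········█
···········█
····██─█─··█
····─────··█
····▢▢▲──··█
····─────··█
····─────··█
····─────··█
····─────··█
····█████··█

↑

···········█
···········█
···········█
···········█
····██─█─··█
····██─█─··█
····──▲──··█
····▢▢───··█
····─────··█
····─────··█
····─────··█
····─────··█

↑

···········█
···········█
···········█
···········█
····██─█─··█
····██─█─··█
····██▲█─··█
····─────··█
····▢▢───··█
····─────··█
····─────··█
····─────··█

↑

···········█
···········█
···········█
···········█
····██─█─··█
····██─█─··█
····██▲█─··█
····██─█─··█
····─────··█
····▢▢───··█
····─────··█
····─────··█

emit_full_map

██─█─
██─█─
██▲█─
██─█─
─────
▢▢───
─────
─────
─────
─────
█████
█████

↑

···········█
···········█
···········█
···········█
····██───··█
····██─█─··█
····██▲█─··█
····██─█─··█
····██─█─··█
····─────··█
····▢▢───··█
····─────··█

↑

···········█
···········█
···········█
···········█
····───▣─··█
····██───··█
····██▲█─··█
····██─█─··█
····██─█─··█
····██─█─··█
····─────··█
····▢▢───··█

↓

···········█
···········█
···········█
····───▣─··█
····██───··█
····██─█─··█
····██▲█─··█
····██─█─··█
····██─█─··█
····─────··█
····▢▢───··█
····─────··█

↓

···········█
···········█
····───▣─··█
····██───··█
····██─█─··█
····██─█─··█
····██▲█─··█
····██─█─··█
····─────··█
····▢▢───··█
····─────··█
····─────··█

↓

···········█
····───▣─··█
····██───··█
····██─█─··█
····██─█─··█
····██─█─··█
····██▲█─··█
····─────··█
····▢▢───··█
····─────··█
····─────··█
····─────··█

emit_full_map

───▣─
██───
██─█─
██─█─
██─█─
██▲█─
─────
▢▢───
─────
─────
─────
─────
█████
█████

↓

····───▣─··█
····██───··█
····██─█─··█
····██─█─··█
····██─█─··█
····██─█─··█
····──▲──··█
····▢▢───··█
····─────··█
····─────··█
····─────··█
····─────··█

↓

····██───··█
····██─█─··█
····██─█─··█
····██─█─··█
····██─█─··█
····─────··█
····▢▢▲──··█
····─────··█
····─────··█
····─────··█
····─────··█
····█████··█

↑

····───▣─··█
····██───··█
····██─█─··█
····██─█─··█
····██─█─··█
····██─█─··█
····──▲──··█
····▢▢───··█
····─────··█
····─────··█
····─────··█
····─────··█

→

···───▣─··██
···██───··██
···██─█─··██
···██─█─··██
···██─█─█·██
···██─█─█·██
···───▲─█·██
···▢▢───█·██
···─────█·██
···─────··██
···─────··██
···─────··██

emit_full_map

───▣─·
██───·
██─█─·
██─█─·
██─█─█
██─█─█
───▲─█
▢▢───█
─────█
─────·
─────·
─────·
█████·
█████·

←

····───▣─··█
····██───··█
····██─█─··█
····██─█─··█
····██─█─█·█
····██─█─█·█
····──▲──█·█
····▢▢───█·█
····─────█·█
····─────··█
····─────··█
····─────··█

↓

····██───··█
····██─█─··█
····██─█─··█
····██─█─█·█
····██─█─█·█
····─────█·█
····▢▢▲──█·█
····─────█·█
····─────··█
····─────··█
····─────··█
····█████··█

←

·····██───··
·····██─█─··
·····██─█─··
·····██─█─█·
····███─█─█·
····──────█·
····─▢▲───█·
····──────█·
····──────··
·····─────··
·····─────··
·····█████··

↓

·····██─█─··
·····██─█─··
·····██─█─█·
····███─█─█·
····──────█·
····─▢▢───█·
····──▲───█·
····──────··
····──────··
·····─────··
·····█████··
·····█████··

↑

·····██───··
·····██─█─··
·····██─█─··
·····██─█─█·
····███─█─█·
····──────█·
····─▢▲───█·
····──────█·
····──────··
····──────··
·····─────··
·····█████··

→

····██───··█
····██─█─··█
····██─█─··█
····██─█─█·█
···███─█─█·█
···──────█·█
···─▢▢▲──█·█
···──────█·█
···──────··█
···──────··█
····─────··█
····█████··█

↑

····───▣─··█
····██───··█
····██─█─··█
····██─█─··█
····██─█─█·█
···███─█─█·█
···───▲──█·█
···─▢▢───█·█
···──────█·█
···──────··█
···──────··█
····─────··█

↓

····██───··█
····██─█─··█
····██─█─··█
····██─█─█·█
···███─█─█·█
···──────█·█
···─▢▢▲──█·█
···──────█·█
···──────··█
···──────··█
····─────··█
····█████··█

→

···██───··██
···██─█─··██
···██─█─··██
···██─█─█·██
··███─█─█·██
··──────█·██
··─▢▢─▲─█·██
··──────█·██
··──────█·██
··──────··██
···─────··██
···█████··██

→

··██───··███
··██─█─··███
··██─█─··███
··██─█─█·███
·███─█─█████
·──────█████
·─▢▢──▲█████
·──────█████
·──────█████
·──────··███
··─────··███
··█████··███

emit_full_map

·───▣─··
·██───··
·██─█─··
·██─█─··
·██─█─█·
███─█─██
──────██
─▢▢──▲██
──────██
──────██
──────··
·─────··
·█████··
·█████··


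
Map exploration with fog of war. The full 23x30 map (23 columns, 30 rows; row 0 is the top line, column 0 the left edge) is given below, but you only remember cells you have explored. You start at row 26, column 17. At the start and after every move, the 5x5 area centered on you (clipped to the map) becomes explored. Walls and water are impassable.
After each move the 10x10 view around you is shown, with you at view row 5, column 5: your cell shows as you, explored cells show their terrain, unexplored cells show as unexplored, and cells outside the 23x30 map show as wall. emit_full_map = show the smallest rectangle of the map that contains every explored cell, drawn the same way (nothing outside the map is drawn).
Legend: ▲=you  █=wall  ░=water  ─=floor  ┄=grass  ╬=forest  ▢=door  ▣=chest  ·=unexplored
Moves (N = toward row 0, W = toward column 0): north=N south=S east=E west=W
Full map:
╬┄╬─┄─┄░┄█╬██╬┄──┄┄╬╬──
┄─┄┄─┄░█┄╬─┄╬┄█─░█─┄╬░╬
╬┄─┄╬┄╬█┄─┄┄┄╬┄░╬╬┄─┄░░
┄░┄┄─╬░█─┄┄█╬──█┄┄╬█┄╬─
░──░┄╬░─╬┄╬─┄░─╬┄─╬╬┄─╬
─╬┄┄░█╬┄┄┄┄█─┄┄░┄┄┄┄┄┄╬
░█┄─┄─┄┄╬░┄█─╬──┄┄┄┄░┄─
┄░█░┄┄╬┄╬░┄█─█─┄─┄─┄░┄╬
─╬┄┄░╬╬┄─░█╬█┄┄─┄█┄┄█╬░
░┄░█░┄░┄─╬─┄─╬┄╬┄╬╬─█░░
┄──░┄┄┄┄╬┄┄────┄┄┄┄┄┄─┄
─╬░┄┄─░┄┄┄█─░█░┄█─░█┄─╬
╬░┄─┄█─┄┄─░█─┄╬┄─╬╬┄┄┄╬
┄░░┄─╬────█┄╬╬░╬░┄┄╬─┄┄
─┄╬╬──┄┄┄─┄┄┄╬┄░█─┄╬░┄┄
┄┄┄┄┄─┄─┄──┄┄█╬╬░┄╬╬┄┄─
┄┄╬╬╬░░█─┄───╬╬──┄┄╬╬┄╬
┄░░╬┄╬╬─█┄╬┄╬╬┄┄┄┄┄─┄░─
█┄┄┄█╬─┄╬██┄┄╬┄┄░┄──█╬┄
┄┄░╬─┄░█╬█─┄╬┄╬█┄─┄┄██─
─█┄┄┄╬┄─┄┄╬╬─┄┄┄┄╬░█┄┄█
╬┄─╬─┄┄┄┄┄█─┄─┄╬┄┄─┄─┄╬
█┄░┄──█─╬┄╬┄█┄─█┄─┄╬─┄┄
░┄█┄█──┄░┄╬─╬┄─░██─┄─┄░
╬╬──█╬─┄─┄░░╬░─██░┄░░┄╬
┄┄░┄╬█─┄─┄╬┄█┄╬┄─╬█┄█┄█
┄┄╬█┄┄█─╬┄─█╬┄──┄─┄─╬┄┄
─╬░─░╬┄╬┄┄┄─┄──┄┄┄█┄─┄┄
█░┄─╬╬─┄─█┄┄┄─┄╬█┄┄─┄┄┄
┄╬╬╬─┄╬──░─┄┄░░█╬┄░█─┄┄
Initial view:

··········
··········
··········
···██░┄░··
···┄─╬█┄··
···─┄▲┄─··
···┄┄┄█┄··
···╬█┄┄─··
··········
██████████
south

··········
··········
···██░┄░··
···┄─╬█┄··
···─┄─┄─··
···┄┄▲█┄··
···╬█┄┄─··
···█╬┄░█··
██████████
██████████

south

··········
···██░┄░··
···┄─╬█┄··
···─┄─┄─··
···┄┄┄█┄··
···╬█▲┄─··
···█╬┄░█··
██████████
██████████
██████████

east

··········
··██░┄░···
··┄─╬█┄···
··─┄─┄─╬··
··┄┄┄█┄─··
··╬█┄▲─┄··
··█╬┄░█─··
██████████
██████████
██████████

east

·········█
·██░┄░···█
·┄─╬█┄···█
·─┄─┄─╬┄·█
·┄┄┄█┄─┄·█
·╬█┄┄▲┄┄·█
·█╬┄░█─┄·█
██████████
██████████
██████████

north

·········█
·········█
·██░┄░···█
·┄─╬█┄█┄·█
·─┄─┄─╬┄·█
·┄┄┄█▲─┄·█
·╬█┄┄─┄┄·█
·█╬┄░█─┄·█
██████████
██████████

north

·········█
·········█
·········█
·██░┄░░┄·█
·┄─╬█┄█┄·█
·─┄─┄▲╬┄·█
·┄┄┄█┄─┄·█
·╬█┄┄─┄┄·█
·█╬┄░█─┄·█
██████████

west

··········
··········
··········
··██░┄░░┄·
··┄─╬█┄█┄·
··─┄─▲─╬┄·
··┄┄┄█┄─┄·
··╬█┄┄─┄┄·
··█╬┄░█─┄·
██████████

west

··········
··········
··········
···██░┄░░┄
···┄─╬█┄█┄
···─┄▲┄─╬┄
···┄┄┄█┄─┄
···╬█┄┄─┄┄
···█╬┄░█─┄
██████████

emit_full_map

██░┄░░┄
┄─╬█┄█┄
─┄▲┄─╬┄
┄┄┄█┄─┄
╬█┄┄─┄┄
█╬┄░█─┄

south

··········
··········
···██░┄░░┄
···┄─╬█┄█┄
···─┄─┄─╬┄
···┄┄▲█┄─┄
···╬█┄┄─┄┄
···█╬┄░█─┄
██████████
██████████

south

··········
···██░┄░░┄
···┄─╬█┄█┄
···─┄─┄─╬┄
···┄┄┄█┄─┄
···╬█▲┄─┄┄
···█╬┄░█─┄
██████████
██████████
██████████

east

··········
··██░┄░░┄·
··┄─╬█┄█┄·
··─┄─┄─╬┄·
··┄┄┄█┄─┄·
··╬█┄▲─┄┄·
··█╬┄░█─┄·
██████████
██████████
██████████

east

·········█
·██░┄░░┄·█
·┄─╬█┄█┄·█
·─┄─┄─╬┄·█
·┄┄┄█┄─┄·█
·╬█┄┄▲┄┄·█
·█╬┄░█─┄·█
██████████
██████████
██████████

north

·········█
·········█
·██░┄░░┄·█
·┄─╬█┄█┄·█
·─┄─┄─╬┄·█
·┄┄┄█▲─┄·█
·╬█┄┄─┄┄·█
·█╬┄░█─┄·█
██████████
██████████

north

·········█
·········█
·········█
·██░┄░░┄·█
·┄─╬█┄█┄·█
·─┄─┄▲╬┄·█
·┄┄┄█┄─┄·█
·╬█┄┄─┄┄·█
·█╬┄░█─┄·█
██████████

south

·········█
·········█
·██░┄░░┄·█
·┄─╬█┄█┄·█
·─┄─┄─╬┄·█
·┄┄┄█▲─┄·█
·╬█┄┄─┄┄·█
·█╬┄░█─┄·█
██████████
██████████
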